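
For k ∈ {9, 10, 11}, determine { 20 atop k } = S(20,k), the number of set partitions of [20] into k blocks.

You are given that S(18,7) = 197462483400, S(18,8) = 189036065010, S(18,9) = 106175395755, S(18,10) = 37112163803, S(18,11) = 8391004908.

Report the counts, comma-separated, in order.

@19  (19,8):189036065010·8+197462483400→1709751003480, (19,9):106175395755·9+189036065010→1144614626805, (19,10):37112163803·10+106175395755→477297033785, (19,11):8391004908·11+37112163803→129413217791
@20  (20,9):1144614626805·9+1709751003480→12011282644725, (20,10):477297033785·10+1144614626805→5917584964655, (20,11):129413217791·11+477297033785→1900842429486
Read S(20,9) = 12011282644725, S(20,10) = 5917584964655, S(20,11) = 1900842429486.

12011282644725, 5917584964655, 1900842429486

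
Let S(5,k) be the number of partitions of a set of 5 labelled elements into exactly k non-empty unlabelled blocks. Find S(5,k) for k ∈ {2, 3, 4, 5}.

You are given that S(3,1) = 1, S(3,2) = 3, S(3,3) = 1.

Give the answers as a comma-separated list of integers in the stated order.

15, 25, 10, 1

row 4: T[4][1]=1·1+0=1  T[4][2]=2·3+1=7  T[4][3]=3·1+3=6  T[4][4]=4·0+1=1
row 5: T[5][2]=2·7+1=15  T[5][3]=3·6+7=25  T[5][4]=4·1+6=10  T[5][5]=5·0+1=1
Read S(5,2) = 15, S(5,3) = 25, S(5,4) = 10, S(5,5) = 1.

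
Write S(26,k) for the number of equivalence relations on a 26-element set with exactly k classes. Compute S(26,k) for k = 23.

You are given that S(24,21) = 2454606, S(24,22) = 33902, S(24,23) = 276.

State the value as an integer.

4126200

@25  (25,22):33902·22+2454606→3200450, (25,23):276·23+33902→40250
@26  (26,23):40250·23+3200450→4126200
Read S(26,23) = 4126200.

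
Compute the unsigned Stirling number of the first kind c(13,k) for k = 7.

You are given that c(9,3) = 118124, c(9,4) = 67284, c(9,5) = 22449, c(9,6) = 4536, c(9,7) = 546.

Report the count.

@10  (10,4):67284·9+118124→723680, (10,5):22449·9+67284→269325, (10,6):4536·9+22449→63273, (10,7):546·9+4536→9450
@11  (11,5):269325·10+723680→3416930, (11,6):63273·10+269325→902055, (11,7):9450·10+63273→157773
@12  (12,6):902055·11+3416930→13339535, (12,7):157773·11+902055→2637558
@13  (13,7):2637558·12+13339535→44990231
Read c(13,7) = 44990231.

44990231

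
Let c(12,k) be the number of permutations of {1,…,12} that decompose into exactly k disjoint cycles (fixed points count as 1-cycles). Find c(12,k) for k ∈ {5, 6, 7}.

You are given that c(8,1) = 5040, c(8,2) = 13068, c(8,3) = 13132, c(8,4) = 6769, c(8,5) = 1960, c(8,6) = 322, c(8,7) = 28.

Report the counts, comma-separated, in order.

@9  (9,2):13068·8+5040→109584, (9,3):13132·8+13068→118124, (9,4):6769·8+13132→67284, (9,5):1960·8+6769→22449, (9,6):322·8+1960→4536, (9,7):28·8+322→546
@10  (10,3):118124·9+109584→1172700, (10,4):67284·9+118124→723680, (10,5):22449·9+67284→269325, (10,6):4536·9+22449→63273, (10,7):546·9+4536→9450
@11  (11,4):723680·10+1172700→8409500, (11,5):269325·10+723680→3416930, (11,6):63273·10+269325→902055, (11,7):9450·10+63273→157773
@12  (12,5):3416930·11+8409500→45995730, (12,6):902055·11+3416930→13339535, (12,7):157773·11+902055→2637558
Read c(12,5) = 45995730, c(12,6) = 13339535, c(12,7) = 2637558.

45995730, 13339535, 2637558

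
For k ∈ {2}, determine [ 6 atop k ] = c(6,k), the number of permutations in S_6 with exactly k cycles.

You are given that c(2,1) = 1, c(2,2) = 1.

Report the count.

274

r3: T_3,1=2×1+0=2; T_3,2=2×1+1=3
r4: T_4,1=3×2+0=6; T_4,2=3×3+2=11
r5: T_5,1=4×6+0=24; T_5,2=4×11+6=50
r6: T_6,2=5×50+24=274
Read c(6,2) = 274.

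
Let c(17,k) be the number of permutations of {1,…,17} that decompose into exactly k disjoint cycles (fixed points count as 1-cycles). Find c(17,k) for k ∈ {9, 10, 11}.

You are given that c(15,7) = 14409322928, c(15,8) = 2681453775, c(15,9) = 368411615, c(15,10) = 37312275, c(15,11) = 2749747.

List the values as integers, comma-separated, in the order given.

i=16: T(16,8)=14409322928+15·2681453775=54631129553 | T(16,9)=2681453775+15·368411615=8207628000 | T(16,10)=368411615+15·37312275=928095740 | T(16,11)=37312275+15·2749747=78558480
i=17: T(17,9)=54631129553+16·8207628000=185953177553 | T(17,10)=8207628000+16·928095740=23057159840 | T(17,11)=928095740+16·78558480=2185031420
Read c(17,9) = 185953177553, c(17,10) = 23057159840, c(17,11) = 2185031420.

185953177553, 23057159840, 2185031420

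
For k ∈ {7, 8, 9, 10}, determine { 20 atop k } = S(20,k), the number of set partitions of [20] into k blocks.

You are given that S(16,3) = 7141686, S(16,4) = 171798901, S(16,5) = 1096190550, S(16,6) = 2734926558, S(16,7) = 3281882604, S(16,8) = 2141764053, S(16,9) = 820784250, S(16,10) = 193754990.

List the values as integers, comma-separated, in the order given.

11143554045652, 15170932662679, 12011282644725, 5917584964655

row 17: T[17][4]=4·171798901+7141686=694337290  T[17][5]=5·1096190550+171798901=5652751651  T[17][6]=6·2734926558+1096190550=17505749898  T[17][7]=7·3281882604+2734926558=25708104786  T[17][8]=8·2141764053+3281882604=20415995028  T[17][9]=9·820784250+2141764053=9528822303  T[17][10]=10·193754990+820784250=2758334150
row 18: T[18][5]=5·5652751651+694337290=28958095545  T[18][6]=6·17505749898+5652751651=110687251039  T[18][7]=7·25708104786+17505749898=197462483400  T[18][8]=8·20415995028+25708104786=189036065010  T[18][9]=9·9528822303+20415995028=106175395755  T[18][10]=10·2758334150+9528822303=37112163803
row 19: T[19][6]=6·110687251039+28958095545=693081601779  T[19][7]=7·197462483400+110687251039=1492924634839  T[19][8]=8·189036065010+197462483400=1709751003480  T[19][9]=9·106175395755+189036065010=1144614626805  T[19][10]=10·37112163803+106175395755=477297033785
row 20: T[20][7]=7·1492924634839+693081601779=11143554045652  T[20][8]=8·1709751003480+1492924634839=15170932662679  T[20][9]=9·1144614626805+1709751003480=12011282644725  T[20][10]=10·477297033785+1144614626805=5917584964655
Read S(20,7) = 11143554045652, S(20,8) = 15170932662679, S(20,9) = 12011282644725, S(20,10) = 5917584964655.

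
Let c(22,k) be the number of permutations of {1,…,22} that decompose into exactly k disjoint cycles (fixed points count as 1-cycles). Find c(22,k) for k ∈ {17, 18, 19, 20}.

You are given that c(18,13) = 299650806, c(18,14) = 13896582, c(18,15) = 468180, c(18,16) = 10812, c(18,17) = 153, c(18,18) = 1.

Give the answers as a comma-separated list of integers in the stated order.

2792167686, 79721796, 1689765, 25025

row 19: T[19][14]=18·13896582+299650806=549789282  T[19][15]=18·468180+13896582=22323822  T[19][16]=18·10812+468180=662796  T[19][17]=18·153+10812=13566  T[19][18]=18·1+153=171  T[19][19]=18·0+1=1
row 20: T[20][15]=19·22323822+549789282=973941900  T[20][16]=19·662796+22323822=34916946  T[20][17]=19·13566+662796=920550  T[20][18]=19·171+13566=16815  T[20][19]=19·1+171=190  T[20][20]=19·0+1=1
row 21: T[21][16]=20·34916946+973941900=1672280820  T[21][17]=20·920550+34916946=53327946  T[21][18]=20·16815+920550=1256850  T[21][19]=20·190+16815=20615  T[21][20]=20·1+190=210
row 22: T[22][17]=21·53327946+1672280820=2792167686  T[22][18]=21·1256850+53327946=79721796  T[22][19]=21·20615+1256850=1689765  T[22][20]=21·210+20615=25025
Read c(22,17) = 2792167686, c(22,18) = 79721796, c(22,19) = 1689765, c(22,20) = 25025.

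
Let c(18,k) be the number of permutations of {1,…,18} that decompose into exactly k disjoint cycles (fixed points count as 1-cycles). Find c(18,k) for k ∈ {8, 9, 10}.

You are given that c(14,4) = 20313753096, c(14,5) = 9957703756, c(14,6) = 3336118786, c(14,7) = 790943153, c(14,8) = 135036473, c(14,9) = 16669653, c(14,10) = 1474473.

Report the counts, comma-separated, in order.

i=15: T(15,5)=20313753096+14·9957703756=159721605680 | T(15,6)=9957703756+14·3336118786=56663366760 | T(15,7)=3336118786+14·790943153=14409322928 | T(15,8)=790943153+14·135036473=2681453775 | T(15,9)=135036473+14·16669653=368411615 | T(15,10)=16669653+14·1474473=37312275
i=16: T(16,6)=159721605680+15·56663366760=1009672107080 | T(16,7)=56663366760+15·14409322928=272803210680 | T(16,8)=14409322928+15·2681453775=54631129553 | T(16,9)=2681453775+15·368411615=8207628000 | T(16,10)=368411615+15·37312275=928095740
i=17: T(17,7)=1009672107080+16·272803210680=5374523477960 | T(17,8)=272803210680+16·54631129553=1146901283528 | T(17,9)=54631129553+16·8207628000=185953177553 | T(17,10)=8207628000+16·928095740=23057159840
i=18: T(18,8)=5374523477960+17·1146901283528=24871845297936 | T(18,9)=1146901283528+17·185953177553=4308105301929 | T(18,10)=185953177553+17·23057159840=577924894833
Read c(18,8) = 24871845297936, c(18,9) = 4308105301929, c(18,10) = 577924894833.

24871845297936, 4308105301929, 577924894833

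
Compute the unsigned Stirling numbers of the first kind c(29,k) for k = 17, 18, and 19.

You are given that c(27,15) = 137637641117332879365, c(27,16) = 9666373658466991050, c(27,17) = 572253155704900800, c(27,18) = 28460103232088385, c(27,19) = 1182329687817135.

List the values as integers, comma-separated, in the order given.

1101911578045922391915, 62656135265695354110, 3031400077459516035

@28  (28,16):9666373658466991050·27+137637641117332879365→398629729895941637715, (28,17):572253155704900800·27+9666373658466991050→25117208862499312650, (28,18):28460103232088385·27+572253155704900800→1340675942971287195, (28,19):1182329687817135·27+28460103232088385→60383004803151030
@29  (29,17):25117208862499312650·28+398629729895941637715→1101911578045922391915, (29,18):1340675942971287195·28+25117208862499312650→62656135265695354110, (29,19):60383004803151030·28+1340675942971287195→3031400077459516035
Read c(29,17) = 1101911578045922391915, c(29,18) = 62656135265695354110, c(29,19) = 3031400077459516035.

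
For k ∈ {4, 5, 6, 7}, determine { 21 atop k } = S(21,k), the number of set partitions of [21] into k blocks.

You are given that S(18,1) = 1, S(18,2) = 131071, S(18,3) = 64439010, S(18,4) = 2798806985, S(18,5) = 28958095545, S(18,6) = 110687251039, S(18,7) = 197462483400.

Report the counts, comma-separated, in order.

181509070050, 3791262568401, 26585679462804, 82310957214948

i=19: T(19,2)=1+2·131071=262143 | T(19,3)=131071+3·64439010=193448101 | T(19,4)=64439010+4·2798806985=11259666950 | T(19,5)=2798806985+5·28958095545=147589284710 | T(19,6)=28958095545+6·110687251039=693081601779 | T(19,7)=110687251039+7·197462483400=1492924634839
i=20: T(20,3)=262143+3·193448101=580606446 | T(20,4)=193448101+4·11259666950=45232115901 | T(20,5)=11259666950+5·147589284710=749206090500 | T(20,6)=147589284710+6·693081601779=4306078895384 | T(20,7)=693081601779+7·1492924634839=11143554045652
i=21: T(21,4)=580606446+4·45232115901=181509070050 | T(21,5)=45232115901+5·749206090500=3791262568401 | T(21,6)=749206090500+6·4306078895384=26585679462804 | T(21,7)=4306078895384+7·11143554045652=82310957214948
Read S(21,4) = 181509070050, S(21,5) = 3791262568401, S(21,6) = 26585679462804, S(21,7) = 82310957214948.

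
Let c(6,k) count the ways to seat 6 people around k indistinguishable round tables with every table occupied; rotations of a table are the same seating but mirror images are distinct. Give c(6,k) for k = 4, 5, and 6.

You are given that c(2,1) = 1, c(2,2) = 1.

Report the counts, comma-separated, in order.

@3  (3,1):1·2+0→2, (3,2):1·2+1→3, (3,3):0·2+1→1
@4  (4,2):3·3+2→11, (4,3):1·3+3→6, (4,4):0·3+1→1
@5  (5,3):6·4+11→35, (5,4):1·4+6→10, (5,5):0·4+1→1
@6  (6,4):10·5+35→85, (6,5):1·5+10→15, (6,6):0·5+1→1
Read c(6,4) = 85, c(6,5) = 15, c(6,6) = 1.

85, 15, 1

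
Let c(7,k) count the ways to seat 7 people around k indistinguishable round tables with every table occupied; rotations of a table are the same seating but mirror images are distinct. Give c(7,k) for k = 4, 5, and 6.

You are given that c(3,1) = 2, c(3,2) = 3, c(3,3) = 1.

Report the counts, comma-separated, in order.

735, 175, 21

row 4: T[4][1]=3·2+0=6  T[4][2]=3·3+2=11  T[4][3]=3·1+3=6  T[4][4]=3·0+1=1
row 5: T[5][2]=4·11+6=50  T[5][3]=4·6+11=35  T[5][4]=4·1+6=10  T[5][5]=4·0+1=1
row 6: T[6][3]=5·35+50=225  T[6][4]=5·10+35=85  T[6][5]=5·1+10=15  T[6][6]=5·0+1=1
row 7: T[7][4]=6·85+225=735  T[7][5]=6·15+85=175  T[7][6]=6·1+15=21
Read c(7,4) = 735, c(7,5) = 175, c(7,6) = 21.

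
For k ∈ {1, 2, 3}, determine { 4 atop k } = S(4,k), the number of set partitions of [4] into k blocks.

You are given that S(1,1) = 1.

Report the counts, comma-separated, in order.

[2] T[2,1]:1*1+0=1 · T[2,2]:2*0+1=1
[3] T[3,1]:1*1+0=1 · T[3,2]:2*1+1=3 · T[3,3]:3*0+1=1
[4] T[4,1]:1*1+0=1 · T[4,2]:2*3+1=7 · T[4,3]:3*1+3=6
Read S(4,1) = 1, S(4,2) = 7, S(4,3) = 6.

1, 7, 6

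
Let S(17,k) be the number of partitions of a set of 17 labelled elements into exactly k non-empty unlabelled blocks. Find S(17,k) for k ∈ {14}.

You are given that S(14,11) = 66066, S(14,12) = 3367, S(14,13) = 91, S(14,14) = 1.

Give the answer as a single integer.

249900

@15  (15,12):3367·12+66066→106470, (15,13):91·13+3367→4550, (15,14):1·14+91→105
@16  (16,13):4550·13+106470→165620, (16,14):105·14+4550→6020
@17  (17,14):6020·14+165620→249900
Read S(17,14) = 249900.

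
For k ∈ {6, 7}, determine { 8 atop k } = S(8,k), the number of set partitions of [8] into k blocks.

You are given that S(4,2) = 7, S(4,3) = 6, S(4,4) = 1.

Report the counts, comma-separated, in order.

@5  (5,3):6·3+7→25, (5,4):1·4+6→10, (5,5):0·5+1→1
@6  (6,4):10·4+25→65, (6,5):1·5+10→15, (6,6):0·6+1→1
@7  (7,5):15·5+65→140, (7,6):1·6+15→21, (7,7):0·7+1→1
@8  (8,6):21·6+140→266, (8,7):1·7+21→28
Read S(8,6) = 266, S(8,7) = 28.

266, 28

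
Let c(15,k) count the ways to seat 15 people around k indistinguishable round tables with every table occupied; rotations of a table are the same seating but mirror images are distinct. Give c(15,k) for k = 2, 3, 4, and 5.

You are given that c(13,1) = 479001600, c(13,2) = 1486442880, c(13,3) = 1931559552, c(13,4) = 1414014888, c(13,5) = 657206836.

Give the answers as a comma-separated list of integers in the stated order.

283465647360, 392156797824, 310989260400, 159721605680

[14] T[14,1]:13*479001600+0=6227020800 · T[14,2]:13*1486442880+479001600=19802759040 · T[14,3]:13*1931559552+1486442880=26596717056 · T[14,4]:13*1414014888+1931559552=20313753096 · T[14,5]:13*657206836+1414014888=9957703756
[15] T[15,2]:14*19802759040+6227020800=283465647360 · T[15,3]:14*26596717056+19802759040=392156797824 · T[15,4]:14*20313753096+26596717056=310989260400 · T[15,5]:14*9957703756+20313753096=159721605680
Read c(15,2) = 283465647360, c(15,3) = 392156797824, c(15,4) = 310989260400, c(15,5) = 159721605680.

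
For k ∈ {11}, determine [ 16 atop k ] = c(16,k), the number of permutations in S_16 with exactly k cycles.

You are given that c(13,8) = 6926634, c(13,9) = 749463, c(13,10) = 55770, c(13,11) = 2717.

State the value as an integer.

r14: T_14,9=13×749463+6926634=16669653; T_14,10=13×55770+749463=1474473; T_14,11=13×2717+55770=91091
r15: T_15,10=14×1474473+16669653=37312275; T_15,11=14×91091+1474473=2749747
r16: T_16,11=15×2749747+37312275=78558480
Read c(16,11) = 78558480.

78558480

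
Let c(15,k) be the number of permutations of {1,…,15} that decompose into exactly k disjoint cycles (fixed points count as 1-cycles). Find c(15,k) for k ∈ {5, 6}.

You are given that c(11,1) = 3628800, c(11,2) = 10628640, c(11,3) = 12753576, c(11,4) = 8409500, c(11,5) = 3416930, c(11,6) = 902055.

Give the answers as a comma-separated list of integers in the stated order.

i=12: T(12,2)=3628800+11·10628640=120543840 | T(12,3)=10628640+11·12753576=150917976 | T(12,4)=12753576+11·8409500=105258076 | T(12,5)=8409500+11·3416930=45995730 | T(12,6)=3416930+11·902055=13339535
i=13: T(13,3)=120543840+12·150917976=1931559552 | T(13,4)=150917976+12·105258076=1414014888 | T(13,5)=105258076+12·45995730=657206836 | T(13,6)=45995730+12·13339535=206070150
i=14: T(14,4)=1931559552+13·1414014888=20313753096 | T(14,5)=1414014888+13·657206836=9957703756 | T(14,6)=657206836+13·206070150=3336118786
i=15: T(15,5)=20313753096+14·9957703756=159721605680 | T(15,6)=9957703756+14·3336118786=56663366760
Read c(15,5) = 159721605680, c(15,6) = 56663366760.

159721605680, 56663366760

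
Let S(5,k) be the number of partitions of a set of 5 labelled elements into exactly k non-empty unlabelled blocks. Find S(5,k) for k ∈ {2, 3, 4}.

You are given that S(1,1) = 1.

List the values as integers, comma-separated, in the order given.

i=2: T(2,1)=0+1·1=1 | T(2,2)=1+2·0=1
i=3: T(3,1)=0+1·1=1 | T(3,2)=1+2·1=3 | T(3,3)=1+3·0=1
i=4: T(4,1)=0+1·1=1 | T(4,2)=1+2·3=7 | T(4,3)=3+3·1=6 | T(4,4)=1+4·0=1
i=5: T(5,2)=1+2·7=15 | T(5,3)=7+3·6=25 | T(5,4)=6+4·1=10
Read S(5,2) = 15, S(5,3) = 25, S(5,4) = 10.

15, 25, 10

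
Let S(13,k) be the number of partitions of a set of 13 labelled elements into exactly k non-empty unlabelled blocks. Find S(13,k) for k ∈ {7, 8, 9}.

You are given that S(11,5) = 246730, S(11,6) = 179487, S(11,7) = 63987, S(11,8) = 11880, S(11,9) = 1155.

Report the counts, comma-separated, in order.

r12: T_12,6=6×179487+246730=1323652; T_12,7=7×63987+179487=627396; T_12,8=8×11880+63987=159027; T_12,9=9×1155+11880=22275
r13: T_13,7=7×627396+1323652=5715424; T_13,8=8×159027+627396=1899612; T_13,9=9×22275+159027=359502
Read S(13,7) = 5715424, S(13,8) = 1899612, S(13,9) = 359502.

5715424, 1899612, 359502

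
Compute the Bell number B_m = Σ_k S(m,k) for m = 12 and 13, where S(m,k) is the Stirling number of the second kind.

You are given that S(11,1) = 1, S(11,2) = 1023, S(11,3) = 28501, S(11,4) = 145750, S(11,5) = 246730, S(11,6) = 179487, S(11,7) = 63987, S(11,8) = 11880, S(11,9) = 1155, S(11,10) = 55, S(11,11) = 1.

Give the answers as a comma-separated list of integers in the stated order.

4213597, 27644437

[12] T[12,1]:1*1+0=1 · T[12,2]:2*1023+1=2047 · T[12,3]:3*28501+1023=86526 · T[12,4]:4*145750+28501=611501 · T[12,5]:5*246730+145750=1379400 · T[12,6]:6*179487+246730=1323652 · T[12,7]:7*63987+179487=627396 · T[12,8]:8*11880+63987=159027 · T[12,9]:9*1155+11880=22275 · T[12,10]:10*55+1155=1705 · T[12,11]:11*1+55=66 · T[12,12]:12*0+1=1
[13] T[13,1]:1*1+0=1 · T[13,2]:2*2047+1=4095 · T[13,3]:3*86526+2047=261625 · T[13,4]:4*611501+86526=2532530 · T[13,5]:5*1379400+611501=7508501 · T[13,6]:6*1323652+1379400=9321312 · T[13,7]:7*627396+1323652=5715424 · T[13,8]:8*159027+627396=1899612 · T[13,9]:9*22275+159027=359502 · T[13,10]:10*1705+22275=39325 · T[13,11]:11*66+1705=2431 · T[13,12]:12*1+66=78 · T[13,13]:13*0+1=1
B_12 = ΣS(12,k) = 1+2047+86526+611501+1379400+1323652+627396+159027+22275+1705+66+1 = 4213597
B_13 = ΣS(13,k) = 1+4095+261625+2532530+7508501+9321312+5715424+1899612+359502+39325+2431+78+1 = 27644437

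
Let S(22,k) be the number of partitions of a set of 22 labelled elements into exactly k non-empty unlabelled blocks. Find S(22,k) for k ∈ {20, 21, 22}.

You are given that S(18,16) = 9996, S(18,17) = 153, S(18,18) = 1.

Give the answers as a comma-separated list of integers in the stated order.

23485, 231, 1

r19: T_19,17=17×153+9996=12597; T_19,18=18×1+153=171; T_19,19=19×0+1=1
r20: T_20,18=18×171+12597=15675; T_20,19=19×1+171=190; T_20,20=20×0+1=1
r21: T_21,19=19×190+15675=19285; T_21,20=20×1+190=210; T_21,21=21×0+1=1
r22: T_22,20=20×210+19285=23485; T_22,21=21×1+210=231; T_22,22=22×0+1=1
Read S(22,20) = 23485, S(22,21) = 231, S(22,22) = 1.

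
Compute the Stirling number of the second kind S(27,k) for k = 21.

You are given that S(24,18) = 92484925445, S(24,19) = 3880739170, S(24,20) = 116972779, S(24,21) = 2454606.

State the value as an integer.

495564056130

i=25: T(25,19)=92484925445+19·3880739170=166218969675 | T(25,20)=3880739170+20·116972779=6220194750 | T(25,21)=116972779+21·2454606=168519505
i=26: T(26,20)=166218969675+20·6220194750=290622864675 | T(26,21)=6220194750+21·168519505=9759104355
i=27: T(27,21)=290622864675+21·9759104355=495564056130
Read S(27,21) = 495564056130.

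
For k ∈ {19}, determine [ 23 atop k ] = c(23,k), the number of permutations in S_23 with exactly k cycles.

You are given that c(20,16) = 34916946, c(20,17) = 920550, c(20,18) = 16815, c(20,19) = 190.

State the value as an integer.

@21  (21,17):920550·20+34916946→53327946, (21,18):16815·20+920550→1256850, (21,19):190·20+16815→20615
@22  (22,18):1256850·21+53327946→79721796, (22,19):20615·21+1256850→1689765
@23  (23,19):1689765·22+79721796→116896626
Read c(23,19) = 116896626.

116896626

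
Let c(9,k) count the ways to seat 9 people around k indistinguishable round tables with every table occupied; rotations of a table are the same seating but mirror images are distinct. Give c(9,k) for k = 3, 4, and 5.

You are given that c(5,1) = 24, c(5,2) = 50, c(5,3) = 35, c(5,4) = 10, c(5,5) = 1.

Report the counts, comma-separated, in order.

118124, 67284, 22449

row 6: T[6][1]=5·24+0=120  T[6][2]=5·50+24=274  T[6][3]=5·35+50=225  T[6][4]=5·10+35=85  T[6][5]=5·1+10=15
row 7: T[7][1]=6·120+0=720  T[7][2]=6·274+120=1764  T[7][3]=6·225+274=1624  T[7][4]=6·85+225=735  T[7][5]=6·15+85=175
row 8: T[8][2]=7·1764+720=13068  T[8][3]=7·1624+1764=13132  T[8][4]=7·735+1624=6769  T[8][5]=7·175+735=1960
row 9: T[9][3]=8·13132+13068=118124  T[9][4]=8·6769+13132=67284  T[9][5]=8·1960+6769=22449
Read c(9,3) = 118124, c(9,4) = 67284, c(9,5) = 22449.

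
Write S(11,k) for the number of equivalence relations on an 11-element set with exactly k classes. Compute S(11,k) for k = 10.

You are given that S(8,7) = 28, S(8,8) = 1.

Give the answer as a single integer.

55

[9] T[9,8]:8*1+28=36 · T[9,9]:9*0+1=1
[10] T[10,9]:9*1+36=45 · T[10,10]:10*0+1=1
[11] T[11,10]:10*1+45=55
Read S(11,10) = 55.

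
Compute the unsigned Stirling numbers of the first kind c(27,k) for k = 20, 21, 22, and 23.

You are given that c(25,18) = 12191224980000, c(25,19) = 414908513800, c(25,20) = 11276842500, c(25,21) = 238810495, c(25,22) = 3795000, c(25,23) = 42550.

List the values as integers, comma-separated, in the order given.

@26  (26,19):414908513800·25+12191224980000→22563937825000, (26,20):11276842500·25+414908513800→696829576300, (26,21):238810495·25+11276842500→17247104875, (26,22):3795000·25+238810495→333685495, (26,23):42550·25+3795000→4858750
@27  (27,20):696829576300·26+22563937825000→40681506808800, (27,21):17247104875·26+696829576300→1145254303050, (27,22):333685495·26+17247104875→25922927745, (27,23):4858750·26+333685495→460012995
Read c(27,20) = 40681506808800, c(27,21) = 1145254303050, c(27,22) = 25922927745, c(27,23) = 460012995.

40681506808800, 1145254303050, 25922927745, 460012995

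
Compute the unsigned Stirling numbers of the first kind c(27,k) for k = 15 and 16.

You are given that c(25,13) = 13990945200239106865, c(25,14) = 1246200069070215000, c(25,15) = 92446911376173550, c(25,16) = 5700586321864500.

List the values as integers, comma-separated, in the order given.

i=26: T(26,14)=13990945200239106865+25·1246200069070215000=45145946926994481865 | T(26,15)=1246200069070215000+25·92446911376173550=3557372853474553750 | T(26,16)=92446911376173550+25·5700586321864500=234961569422786050
i=27: T(27,15)=45145946926994481865+26·3557372853474553750=137637641117332879365 | T(27,16)=3557372853474553750+26·234961569422786050=9666373658466991050
Read c(27,15) = 137637641117332879365, c(27,16) = 9666373658466991050.

137637641117332879365, 9666373658466991050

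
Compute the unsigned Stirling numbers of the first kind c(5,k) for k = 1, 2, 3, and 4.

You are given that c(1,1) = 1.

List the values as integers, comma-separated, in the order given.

row 2: T[2][1]=1·1+0=1  T[2][2]=1·0+1=1
row 3: T[3][1]=2·1+0=2  T[3][2]=2·1+1=3  T[3][3]=2·0+1=1
row 4: T[4][1]=3·2+0=6  T[4][2]=3·3+2=11  T[4][3]=3·1+3=6  T[4][4]=3·0+1=1
row 5: T[5][1]=4·6+0=24  T[5][2]=4·11+6=50  T[5][3]=4·6+11=35  T[5][4]=4·1+6=10
Read c(5,1) = 24, c(5,2) = 50, c(5,3) = 35, c(5,4) = 10.

24, 50, 35, 10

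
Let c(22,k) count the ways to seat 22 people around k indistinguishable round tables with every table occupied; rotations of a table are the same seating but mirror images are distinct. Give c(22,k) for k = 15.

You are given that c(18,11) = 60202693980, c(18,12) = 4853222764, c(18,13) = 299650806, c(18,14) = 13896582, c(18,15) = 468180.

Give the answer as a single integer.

row 19: T[19][12]=18·4853222764+60202693980=147560703732  T[19][13]=18·299650806+4853222764=10246937272  T[19][14]=18·13896582+299650806=549789282  T[19][15]=18·468180+13896582=22323822
row 20: T[20][13]=19·10246937272+147560703732=342252511900  T[20][14]=19·549789282+10246937272=20692933630  T[20][15]=19·22323822+549789282=973941900
row 21: T[21][14]=20·20692933630+342252511900=756111184500  T[21][15]=20·973941900+20692933630=40171771630
row 22: T[22][15]=21·40171771630+756111184500=1599718388730
Read c(22,15) = 1599718388730.

1599718388730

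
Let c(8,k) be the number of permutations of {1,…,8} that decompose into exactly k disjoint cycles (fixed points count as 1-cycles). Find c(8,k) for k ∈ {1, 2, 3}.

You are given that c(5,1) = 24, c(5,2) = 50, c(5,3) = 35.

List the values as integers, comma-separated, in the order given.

5040, 13068, 13132

@6  (6,1):24·5+0→120, (6,2):50·5+24→274, (6,3):35·5+50→225
@7  (7,1):120·6+0→720, (7,2):274·6+120→1764, (7,3):225·6+274→1624
@8  (8,1):720·7+0→5040, (8,2):1764·7+720→13068, (8,3):1624·7+1764→13132
Read c(8,1) = 5040, c(8,2) = 13068, c(8,3) = 13132.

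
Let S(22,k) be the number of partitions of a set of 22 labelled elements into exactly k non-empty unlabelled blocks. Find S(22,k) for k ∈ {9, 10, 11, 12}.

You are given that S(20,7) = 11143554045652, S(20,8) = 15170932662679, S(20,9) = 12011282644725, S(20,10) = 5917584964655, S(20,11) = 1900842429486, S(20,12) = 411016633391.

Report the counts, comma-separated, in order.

[21] T[21,8]:8*15170932662679+11143554045652=132511015347084 · T[21,9]:9*12011282644725+15170932662679=123272476465204 · T[21,10]:10*5917584964655+12011282644725=71187132291275 · T[21,11]:11*1900842429486+5917584964655=26826851689001 · T[21,12]:12*411016633391+1900842429486=6833042030178
[22] T[22,9]:9*123272476465204+132511015347084=1241963303533920 · T[22,10]:10*71187132291275+123272476465204=835143799377954 · T[22,11]:11*26826851689001+71187132291275=366282500870286 · T[22,12]:12*6833042030178+26826851689001=108823356051137
Read S(22,9) = 1241963303533920, S(22,10) = 835143799377954, S(22,11) = 366282500870286, S(22,12) = 108823356051137.

1241963303533920, 835143799377954, 366282500870286, 108823356051137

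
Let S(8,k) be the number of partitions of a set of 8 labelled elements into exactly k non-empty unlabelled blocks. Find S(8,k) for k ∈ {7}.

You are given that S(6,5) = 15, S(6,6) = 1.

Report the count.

[7] T[7,6]:6*1+15=21 · T[7,7]:7*0+1=1
[8] T[8,7]:7*1+21=28
Read S(8,7) = 28.

28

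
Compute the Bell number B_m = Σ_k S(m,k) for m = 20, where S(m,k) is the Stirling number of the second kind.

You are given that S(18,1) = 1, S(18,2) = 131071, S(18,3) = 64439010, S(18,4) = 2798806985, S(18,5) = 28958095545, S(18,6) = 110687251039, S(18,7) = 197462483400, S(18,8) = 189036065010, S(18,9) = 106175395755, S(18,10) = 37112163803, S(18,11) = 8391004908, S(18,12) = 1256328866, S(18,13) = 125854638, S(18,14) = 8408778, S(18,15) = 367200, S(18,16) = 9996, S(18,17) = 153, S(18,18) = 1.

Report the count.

51724158235372

row 19: T[19][1]=1·1+0=1  T[19][2]=2·131071+1=262143  T[19][3]=3·64439010+131071=193448101  T[19][4]=4·2798806985+64439010=11259666950  T[19][5]=5·28958095545+2798806985=147589284710  T[19][6]=6·110687251039+28958095545=693081601779  T[19][7]=7·197462483400+110687251039=1492924634839  T[19][8]=8·189036065010+197462483400=1709751003480  T[19][9]=9·106175395755+189036065010=1144614626805  T[19][10]=10·37112163803+106175395755=477297033785  T[19][11]=11·8391004908+37112163803=129413217791  T[19][12]=12·1256328866+8391004908=23466951300  T[19][13]=13·125854638+1256328866=2892439160  T[19][14]=14·8408778+125854638=243577530  T[19][15]=15·367200+8408778=13916778  T[19][16]=16·9996+367200=527136  T[19][17]=17·153+9996=12597  T[19][18]=18·1+153=171  T[19][19]=19·0+1=1
row 20: T[20][1]=1·1+0=1  T[20][2]=2·262143+1=524287  T[20][3]=3·193448101+262143=580606446  T[20][4]=4·11259666950+193448101=45232115901  T[20][5]=5·147589284710+11259666950=749206090500  T[20][6]=6·693081601779+147589284710=4306078895384  T[20][7]=7·1492924634839+693081601779=11143554045652  T[20][8]=8·1709751003480+1492924634839=15170932662679  T[20][9]=9·1144614626805+1709751003480=12011282644725  T[20][10]=10·477297033785+1144614626805=5917584964655  T[20][11]=11·129413217791+477297033785=1900842429486  T[20][12]=12·23466951300+129413217791=411016633391  T[20][13]=13·2892439160+23466951300=61068660380  T[20][14]=14·243577530+2892439160=6302524580  T[20][15]=15·13916778+243577530=452329200  T[20][16]=16·527136+13916778=22350954  T[20][17]=17·12597+527136=741285  T[20][18]=18·171+12597=15675  T[20][19]=19·1+171=190  T[20][20]=20·0+1=1
B_20 = ΣS(20,k) = 1+524287+580606446+45232115901+749206090500+4306078895384+11143554045652+15170932662679+12011282644725+5917584964655+1900842429486+411016633391+61068660380+6302524580+452329200+22350954+741285+15675+190+1 = 51724158235372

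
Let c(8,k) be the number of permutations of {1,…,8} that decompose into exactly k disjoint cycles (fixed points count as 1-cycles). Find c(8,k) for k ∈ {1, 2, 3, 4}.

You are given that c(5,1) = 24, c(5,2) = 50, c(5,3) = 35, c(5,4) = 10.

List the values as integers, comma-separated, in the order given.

r6: T_6,1=5×24+0=120; T_6,2=5×50+24=274; T_6,3=5×35+50=225; T_6,4=5×10+35=85
r7: T_7,1=6×120+0=720; T_7,2=6×274+120=1764; T_7,3=6×225+274=1624; T_7,4=6×85+225=735
r8: T_8,1=7×720+0=5040; T_8,2=7×1764+720=13068; T_8,3=7×1624+1764=13132; T_8,4=7×735+1624=6769
Read c(8,1) = 5040, c(8,2) = 13068, c(8,3) = 13132, c(8,4) = 6769.

5040, 13068, 13132, 6769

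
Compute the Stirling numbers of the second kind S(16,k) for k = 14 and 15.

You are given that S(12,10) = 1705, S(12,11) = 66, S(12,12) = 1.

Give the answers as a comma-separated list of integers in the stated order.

row 13: T[13][11]=11·66+1705=2431  T[13][12]=12·1+66=78  T[13][13]=13·0+1=1
row 14: T[14][12]=12·78+2431=3367  T[14][13]=13·1+78=91  T[14][14]=14·0+1=1
row 15: T[15][13]=13·91+3367=4550  T[15][14]=14·1+91=105  T[15][15]=15·0+1=1
row 16: T[16][14]=14·105+4550=6020  T[16][15]=15·1+105=120
Read S(16,14) = 6020, S(16,15) = 120.

6020, 120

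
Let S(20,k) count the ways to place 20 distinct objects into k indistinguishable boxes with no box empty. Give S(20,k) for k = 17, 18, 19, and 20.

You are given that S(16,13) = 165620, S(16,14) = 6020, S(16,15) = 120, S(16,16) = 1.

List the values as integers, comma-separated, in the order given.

i=17: T(17,14)=165620+14·6020=249900 | T(17,15)=6020+15·120=7820 | T(17,16)=120+16·1=136 | T(17,17)=1+17·0=1
i=18: T(18,15)=249900+15·7820=367200 | T(18,16)=7820+16·136=9996 | T(18,17)=136+17·1=153 | T(18,18)=1+18·0=1
i=19: T(19,16)=367200+16·9996=527136 | T(19,17)=9996+17·153=12597 | T(19,18)=153+18·1=171 | T(19,19)=1+19·0=1
i=20: T(20,17)=527136+17·12597=741285 | T(20,18)=12597+18·171=15675 | T(20,19)=171+19·1=190 | T(20,20)=1+20·0=1
Read S(20,17) = 741285, S(20,18) = 15675, S(20,19) = 190, S(20,20) = 1.

741285, 15675, 190, 1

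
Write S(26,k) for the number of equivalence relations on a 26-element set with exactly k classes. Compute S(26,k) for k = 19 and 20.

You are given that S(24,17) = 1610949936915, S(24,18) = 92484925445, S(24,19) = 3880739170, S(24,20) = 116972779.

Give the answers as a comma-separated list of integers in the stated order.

[25] T[25,18]:18*92484925445+1610949936915=3275678594925 · T[25,19]:19*3880739170+92484925445=166218969675 · T[25,20]:20*116972779+3880739170=6220194750
[26] T[26,19]:19*166218969675+3275678594925=6433839018750 · T[26,20]:20*6220194750+166218969675=290622864675
Read S(26,19) = 6433839018750, S(26,20) = 290622864675.

6433839018750, 290622864675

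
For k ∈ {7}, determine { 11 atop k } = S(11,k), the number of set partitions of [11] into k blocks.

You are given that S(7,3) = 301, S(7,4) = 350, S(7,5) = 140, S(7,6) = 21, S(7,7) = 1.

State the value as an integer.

63987

i=8: T(8,4)=301+4·350=1701 | T(8,5)=350+5·140=1050 | T(8,6)=140+6·21=266 | T(8,7)=21+7·1=28
i=9: T(9,5)=1701+5·1050=6951 | T(9,6)=1050+6·266=2646 | T(9,7)=266+7·28=462
i=10: T(10,6)=6951+6·2646=22827 | T(10,7)=2646+7·462=5880
i=11: T(11,7)=22827+7·5880=63987
Read S(11,7) = 63987.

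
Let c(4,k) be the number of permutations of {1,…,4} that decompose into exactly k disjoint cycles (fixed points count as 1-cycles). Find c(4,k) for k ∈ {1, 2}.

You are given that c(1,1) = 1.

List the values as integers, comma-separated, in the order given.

6, 11

row 2: T[2][1]=1·1+0=1  T[2][2]=1·0+1=1
row 3: T[3][1]=2·1+0=2  T[3][2]=2·1+1=3
row 4: T[4][1]=3·2+0=6  T[4][2]=3·3+2=11
Read c(4,1) = 6, c(4,2) = 11.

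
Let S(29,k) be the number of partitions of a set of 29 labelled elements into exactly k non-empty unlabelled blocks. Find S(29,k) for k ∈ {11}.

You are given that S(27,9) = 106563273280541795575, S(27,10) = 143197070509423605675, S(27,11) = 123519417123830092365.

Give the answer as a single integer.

18059551225961878690915

@28  (28,10):143197070509423605675·10+106563273280541795575→1538533978374777852325, (28,11):123519417123830092365·11+143197070509423605675→1501910658871554621690
@29  (29,11):1501910658871554621690·11+1538533978374777852325→18059551225961878690915
Read S(29,11) = 18059551225961878690915.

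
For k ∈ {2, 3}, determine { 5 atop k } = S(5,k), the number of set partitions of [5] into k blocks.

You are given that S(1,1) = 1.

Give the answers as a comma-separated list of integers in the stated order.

15, 25

row 2: T[2][1]=1·1+0=1  T[2][2]=2·0+1=1
row 3: T[3][1]=1·1+0=1  T[3][2]=2·1+1=3  T[3][3]=3·0+1=1
row 4: T[4][1]=1·1+0=1  T[4][2]=2·3+1=7  T[4][3]=3·1+3=6
row 5: T[5][2]=2·7+1=15  T[5][3]=3·6+7=25
Read S(5,2) = 15, S(5,3) = 25.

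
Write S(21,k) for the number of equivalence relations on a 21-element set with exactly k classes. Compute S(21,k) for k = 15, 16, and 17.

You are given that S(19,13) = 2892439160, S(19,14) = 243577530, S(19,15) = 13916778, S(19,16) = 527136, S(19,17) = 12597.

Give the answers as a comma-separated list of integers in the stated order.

13087462580, 809944464, 34952799

i=20: T(20,14)=2892439160+14·243577530=6302524580 | T(20,15)=243577530+15·13916778=452329200 | T(20,16)=13916778+16·527136=22350954 | T(20,17)=527136+17·12597=741285
i=21: T(21,15)=6302524580+15·452329200=13087462580 | T(21,16)=452329200+16·22350954=809944464 | T(21,17)=22350954+17·741285=34952799
Read S(21,15) = 13087462580, S(21,16) = 809944464, S(21,17) = 34952799.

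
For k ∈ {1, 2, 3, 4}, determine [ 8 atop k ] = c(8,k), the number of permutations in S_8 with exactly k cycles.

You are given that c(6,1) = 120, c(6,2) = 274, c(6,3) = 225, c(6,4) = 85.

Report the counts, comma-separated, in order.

@7  (7,1):120·6+0→720, (7,2):274·6+120→1764, (7,3):225·6+274→1624, (7,4):85·6+225→735
@8  (8,1):720·7+0→5040, (8,2):1764·7+720→13068, (8,3):1624·7+1764→13132, (8,4):735·7+1624→6769
Read c(8,1) = 5040, c(8,2) = 13068, c(8,3) = 13132, c(8,4) = 6769.

5040, 13068, 13132, 6769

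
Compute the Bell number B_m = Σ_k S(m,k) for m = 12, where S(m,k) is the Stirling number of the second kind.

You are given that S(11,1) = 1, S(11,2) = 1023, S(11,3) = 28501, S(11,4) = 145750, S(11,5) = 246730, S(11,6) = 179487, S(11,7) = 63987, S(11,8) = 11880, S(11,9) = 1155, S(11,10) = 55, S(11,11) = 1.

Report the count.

i=12: T(12,1)=0+1·1=1 | T(12,2)=1+2·1023=2047 | T(12,3)=1023+3·28501=86526 | T(12,4)=28501+4·145750=611501 | T(12,5)=145750+5·246730=1379400 | T(12,6)=246730+6·179487=1323652 | T(12,7)=179487+7·63987=627396 | T(12,8)=63987+8·11880=159027 | T(12,9)=11880+9·1155=22275 | T(12,10)=1155+10·55=1705 | T(12,11)=55+11·1=66 | T(12,12)=1+12·0=1
B_12 = ΣS(12,k) = 1+2047+86526+611501+1379400+1323652+627396+159027+22275+1705+66+1 = 4213597

4213597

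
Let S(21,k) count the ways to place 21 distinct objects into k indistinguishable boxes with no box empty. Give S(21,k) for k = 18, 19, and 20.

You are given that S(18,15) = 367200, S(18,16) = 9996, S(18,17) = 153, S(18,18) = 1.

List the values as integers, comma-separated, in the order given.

1023435, 19285, 210

@19  (19,16):9996·16+367200→527136, (19,17):153·17+9996→12597, (19,18):1·18+153→171, (19,19):0·19+1→1
@20  (20,17):12597·17+527136→741285, (20,18):171·18+12597→15675, (20,19):1·19+171→190, (20,20):0·20+1→1
@21  (21,18):15675·18+741285→1023435, (21,19):190·19+15675→19285, (21,20):1·20+190→210
Read S(21,18) = 1023435, S(21,19) = 19285, S(21,20) = 210.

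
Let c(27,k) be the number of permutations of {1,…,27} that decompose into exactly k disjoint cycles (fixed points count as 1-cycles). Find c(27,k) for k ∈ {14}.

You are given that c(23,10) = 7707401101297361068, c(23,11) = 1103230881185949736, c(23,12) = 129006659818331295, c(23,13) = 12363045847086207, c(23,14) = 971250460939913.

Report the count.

@24  (24,11):1103230881185949736·23+7707401101297361068→33081711368574204996, (24,12):129006659818331295·23+1103230881185949736→4070384057007569521, (24,13):12363045847086207·23+129006659818331295→413356714301314056, (24,14):971250460939913·23+12363045847086207→34701806448704206
@25  (25,12):4070384057007569521·24+33081711368574204996→130770928736755873500, (25,13):413356714301314056·24+4070384057007569521→13990945200239106865, (25,14):34701806448704206·24+413356714301314056→1246200069070215000
@26  (26,13):13990945200239106865·25+130770928736755873500→480544558742733545125, (26,14):1246200069070215000·25+13990945200239106865→45145946926994481865
@27  (27,14):45145946926994481865·26+480544558742733545125→1654339178844590073615
Read c(27,14) = 1654339178844590073615.

1654339178844590073615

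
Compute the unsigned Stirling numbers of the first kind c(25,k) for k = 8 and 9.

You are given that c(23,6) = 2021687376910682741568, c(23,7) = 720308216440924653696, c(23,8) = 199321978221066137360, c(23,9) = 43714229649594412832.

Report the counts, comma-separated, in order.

r24: T_24,7=23×720308216440924653696+2021687376910682741568=18588776355051949776576; T_24,8=23×199321978221066137360+720308216440924653696=5304713715525445812976; T_24,9=23×43714229649594412832+199321978221066137360=1204749260161737632496
r25: T_25,8=24×5304713715525445812976+18588776355051949776576=145901905527662649288000; T_25,9=24×1204749260161737632496+5304713715525445812976=34218695959407148992880
Read c(25,8) = 145901905527662649288000, c(25,9) = 34218695959407148992880.

145901905527662649288000, 34218695959407148992880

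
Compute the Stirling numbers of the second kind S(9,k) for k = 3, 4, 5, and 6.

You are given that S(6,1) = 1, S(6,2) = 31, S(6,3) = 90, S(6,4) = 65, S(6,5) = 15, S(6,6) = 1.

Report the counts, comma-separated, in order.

3025, 7770, 6951, 2646

row 7: T[7][1]=1·1+0=1  T[7][2]=2·31+1=63  T[7][3]=3·90+31=301  T[7][4]=4·65+90=350  T[7][5]=5·15+65=140  T[7][6]=6·1+15=21
row 8: T[8][2]=2·63+1=127  T[8][3]=3·301+63=966  T[8][4]=4·350+301=1701  T[8][5]=5·140+350=1050  T[8][6]=6·21+140=266
row 9: T[9][3]=3·966+127=3025  T[9][4]=4·1701+966=7770  T[9][5]=5·1050+1701=6951  T[9][6]=6·266+1050=2646
Read S(9,3) = 3025, S(9,4) = 7770, S(9,5) = 6951, S(9,6) = 2646.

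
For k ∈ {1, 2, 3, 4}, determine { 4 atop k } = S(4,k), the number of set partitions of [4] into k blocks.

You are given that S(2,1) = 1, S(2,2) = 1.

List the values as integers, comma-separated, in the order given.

1, 7, 6, 1

i=3: T(3,1)=0+1·1=1 | T(3,2)=1+2·1=3 | T(3,3)=1+3·0=1
i=4: T(4,1)=0+1·1=1 | T(4,2)=1+2·3=7 | T(4,3)=3+3·1=6 | T(4,4)=1+4·0=1
Read S(4,1) = 1, S(4,2) = 7, S(4,3) = 6, S(4,4) = 1.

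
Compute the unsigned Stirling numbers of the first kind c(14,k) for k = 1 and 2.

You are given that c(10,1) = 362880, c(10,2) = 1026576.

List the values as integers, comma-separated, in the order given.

row 11: T[11][1]=10·362880+0=3628800  T[11][2]=10·1026576+362880=10628640
row 12: T[12][1]=11·3628800+0=39916800  T[12][2]=11·10628640+3628800=120543840
row 13: T[13][1]=12·39916800+0=479001600  T[13][2]=12·120543840+39916800=1486442880
row 14: T[14][1]=13·479001600+0=6227020800  T[14][2]=13·1486442880+479001600=19802759040
Read c(14,1) = 6227020800, c(14,2) = 19802759040.

6227020800, 19802759040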